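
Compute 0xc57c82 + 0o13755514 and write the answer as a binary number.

0b111101010101011111001110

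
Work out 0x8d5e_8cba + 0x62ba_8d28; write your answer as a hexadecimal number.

0xf01919e2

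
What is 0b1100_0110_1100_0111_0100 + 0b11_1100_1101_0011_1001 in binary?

Add column by column in base 2, right to left:
  0+1 = 1
  0+0 = 0
  1+0 = 1
  0+1 = 1
  1+1 = 0 carry 1
  1+1+1 = 1 carry 1
  1+0+1 = 0 carry 1
  0+0+1 = 1
  0+1 = 1
  0+0 = 0
  1+1 = 0 carry 1
  1+1+1 = 1 carry 1
  0+0+1 = 1
  1+0 = 1
  1+1 = 0 carry 1
  0+1+1 = 0 carry 1
  0+1+1 = 0 carry 1
  0+1+1 = 0 carry 1
  1+0+1 = 0 carry 1
  1+0+1 = 0 carry 1
  final carry 1

0b100000011100110101101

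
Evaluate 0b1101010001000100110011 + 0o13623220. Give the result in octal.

0o31033703

0b1101010001000100110011 = 0o15210463 in octal.
Add column by column in base 8, right to left:
  3+0 = 3
  6+2 = 0 carry 1
  4+2+1 = 7
  0+3 = 3
  1+2 = 3
  2+6 = 0 carry 1
  5+3+1 = 1 carry 1
  1+1+1 = 3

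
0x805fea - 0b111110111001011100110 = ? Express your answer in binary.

0x805fea = 0b100000000101111111101010 in binary.
Subtract column by column in base 2:
  0-0 → 0
  1-1 → 0
  0-1 → 1 (borrow)
  1-0-1 → 0
  0-0 → 0
  1-1 → 0
  1-1 → 0
  1-1 → 0
  1-0 → 1
  1-1 → 0
  1-0 → 1
  1-0 → 1
  1-1 → 0
  0-1 → 1 (borrow)
  1-1-1 → 1 (borrow)
  0-0-1 → 1 (borrow)
  0-1-1 → 0 (borrow)
  0-1-1 → 0 (borrow)
  0-1-1 → 0 (borrow)
  0-1-1 → 0 (borrow)
  0-1-1 → 0 (borrow)
  0-0-1 → 1 (borrow)
  0-0-1 → 1 (borrow)
  1-0-1 → 0

0b11000001110110100000100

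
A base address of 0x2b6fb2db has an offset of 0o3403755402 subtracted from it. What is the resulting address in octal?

0x2b6fb2db = 0o5333731333 in octal.
Subtract column by column in base 8:
  3-2 → 1
  3-0 → 3
  3-4 → 7 (borrow)
  1-5-1 → 3 (borrow)
  3-5-1 → 5 (borrow)
  7-7-1 → 7 (borrow)
  3-3-1 → 7 (borrow)
  3-0-1 → 2
  3-4 → 7 (borrow)
  5-3-1 → 1

0o1727753731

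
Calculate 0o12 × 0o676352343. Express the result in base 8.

Multiply each base-8 digit by 10, carrying:
  3×10 = 30 → write 6 carry 3
  4×10+3 = 43 → write 3 carry 5
  3×10+5 = 35 → write 3 carry 4
  2×10+4 = 24 → write 0 carry 3
  5×10+3 = 53 → write 5 carry 6
  3×10+6 = 36 → write 4 carry 4
  6×10+4 = 64 → write 0 carry 8
  7×10+8 = 78 → write 6 carry 9
  6×10+9 = 69 → write 5 carry 8
  remaining carry: 10

0o10560450336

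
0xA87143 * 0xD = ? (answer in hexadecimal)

0x88DC067

Multiply each base-16 digit by 13, carrying:
  3×13 = 39 → write 7 carry 2
  4×13+2 = 54 → write 6 carry 3
  1×13+3 = 16 → write 0 carry 1
  7×13+1 = 92 → write C carry 5
  8×13+5 = 109 → write D carry 6
  A×13+6 = 136 → write 8 carry 8
  remaining carry: 8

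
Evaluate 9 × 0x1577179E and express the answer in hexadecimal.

0xC12FD48E

Multiply each base-16 digit by 9, carrying:
  E×9 = 126 → write E carry 7
  9×9+7 = 88 → write 8 carry 5
  7×9+5 = 68 → write 4 carry 4
  1×9+4 = 13 → write D
  7×9 = 63 → write F carry 3
  7×9+3 = 66 → write 2 carry 4
  5×9+4 = 49 → write 1 carry 3
  1×9+3 = 12 → write C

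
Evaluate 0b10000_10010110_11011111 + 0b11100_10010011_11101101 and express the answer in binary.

Add column by column in base 2, right to left:
  1+1 = 0 carry 1
  1+0+1 = 0 carry 1
  1+1+1 = 1 carry 1
  1+1+1 = 1 carry 1
  1+0+1 = 0 carry 1
  0+1+1 = 0 carry 1
  1+1+1 = 1 carry 1
  1+1+1 = 1 carry 1
  0+1+1 = 0 carry 1
  1+1+1 = 1 carry 1
  1+0+1 = 0 carry 1
  0+0+1 = 1
  1+1 = 0 carry 1
  0+0+1 = 1
  0+0 = 0
  1+1 = 0 carry 1
  0+0+1 = 1
  0+0 = 0
  0+1 = 1
  0+1 = 1
  1+1 = 0 carry 1
  final carry 1

0b1011010010101011001100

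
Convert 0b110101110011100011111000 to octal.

Group the bits in threes: 110 101 110 011 100 011 111 000 → 65634370.

0o65634370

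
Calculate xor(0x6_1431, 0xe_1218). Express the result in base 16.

0x80629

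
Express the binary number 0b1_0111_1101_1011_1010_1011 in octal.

Group the bits in threes: 101 111 101 101 110 101 011 → 5755653.

0o5755653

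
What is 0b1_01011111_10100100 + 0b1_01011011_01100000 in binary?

Add column by column in base 2, right to left:
  0+0 = 0
  0+0 = 0
  1+0 = 1
  0+0 = 0
  0+0 = 0
  1+1 = 0 carry 1
  0+1+1 = 0 carry 1
  1+0+1 = 0 carry 1
  1+1+1 = 1 carry 1
  1+1+1 = 1 carry 1
  1+0+1 = 0 carry 1
  1+1+1 = 1 carry 1
  1+1+1 = 1 carry 1
  0+0+1 = 1
  1+1 = 0 carry 1
  0+0+1 = 1
  1+1 = 0 carry 1
  final carry 1

0b101011101100000100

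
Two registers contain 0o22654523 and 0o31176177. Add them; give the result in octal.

0o54052722

Add column by column in base 8, right to left:
  3+7 = 2 carry 1
  2+7+1 = 2 carry 1
  5+1+1 = 7
  4+6 = 2 carry 1
  5+7+1 = 5 carry 1
  6+1+1 = 0 carry 1
  2+1+1 = 4
  2+3 = 5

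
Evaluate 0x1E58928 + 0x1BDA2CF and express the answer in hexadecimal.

Add column by column in base 16, right to left:
  8+F = 7 carry 1
  2+C+1 = F
  9+2 = B
  8+A = 2 carry 1
  5+D+1 = 3 carry 1
  E+B+1 = A carry 1
  1+1+1 = 3

0x3A32BF7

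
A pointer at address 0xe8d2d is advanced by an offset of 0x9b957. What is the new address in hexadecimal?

0x184684

Add column by column in base 16, right to left:
  d+7 = 4 carry 1
  2+5+1 = 8
  d+9 = 6 carry 1
  8+b+1 = 4 carry 1
  e+9+1 = 8 carry 1
  final carry 1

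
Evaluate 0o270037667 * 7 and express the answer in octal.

Multiply each base-8 digit by 7, carrying:
  7×7 = 49 → write 1 carry 6
  6×7+6 = 48 → write 0 carry 6
  6×7+6 = 48 → write 0 carry 6
  7×7+6 = 55 → write 7 carry 6
  3×7+6 = 27 → write 3 carry 3
  0×7+3 = 3 → write 3
  0×7 = 0 → write 0
  7×7 = 49 → write 1 carry 6
  2×7+6 = 20 → write 4 carry 2
  remaining carry: 2

0o2410337001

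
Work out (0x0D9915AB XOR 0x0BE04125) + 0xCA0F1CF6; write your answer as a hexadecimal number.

0xD0887184

First 0x0D9915AB XOR 0x0BE04125 = 0x0679548E.
Add column by column in base 16, right to left:
  E+6 = 4 carry 1
  8+F+1 = 8 carry 1
  4+C+1 = 1 carry 1
  5+1+1 = 7
  9+F = 8 carry 1
  7+0+1 = 8
  6+A = 0 carry 1
  0+C+1 = D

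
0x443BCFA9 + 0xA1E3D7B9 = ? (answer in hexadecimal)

0xE61FA762

Add column by column in base 16, right to left:
  9+9 = 2 carry 1
  A+B+1 = 6 carry 1
  F+7+1 = 7 carry 1
  C+D+1 = A carry 1
  B+3+1 = F
  3+E = 1 carry 1
  4+1+1 = 6
  4+A = E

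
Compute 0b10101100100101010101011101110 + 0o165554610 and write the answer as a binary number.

0b10111011010011000010001110110

0o165554610 = 0b1110101101101100110001000 in binary.
Add column by column in base 2, right to left:
  0+0 = 0
  1+0 = 1
  1+0 = 1
  1+1 = 0 carry 1
  0+0+1 = 1
  1+0 = 1
  1+0 = 1
  1+1 = 0 carry 1
  0+1+1 = 0 carry 1
  1+0+1 = 0 carry 1
  0+0+1 = 1
  1+1 = 0 carry 1
  0+1+1 = 0 carry 1
  1+0+1 = 0 carry 1
  0+1+1 = 0 carry 1
  1+1+1 = 1 carry 1
  0+0+1 = 1
  1+1 = 0 carry 1
  0+1+1 = 0 carry 1
  0+0+1 = 1
  1+1 = 0 carry 1
  0+0+1 = 1
  0+1 = 1
  1+1 = 0 carry 1
  1+1+1 = 1 carry 1
  0+0+1 = 1
  1+0 = 1
  0+0 = 0
  1+0 = 1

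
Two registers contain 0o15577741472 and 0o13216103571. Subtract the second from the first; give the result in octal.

0o2361635701

Subtract column by column in base 8:
  2-1 → 1
  7-7 → 0
  4-5 → 7 (borrow)
  1-3-1 → 5 (borrow)
  4-0-1 → 3
  7-1 → 6
  7-6 → 1
  7-1 → 6
  5-2 → 3
  5-3 → 2
  1-1 → 0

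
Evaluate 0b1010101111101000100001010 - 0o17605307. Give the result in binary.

0b1000110001100011001000011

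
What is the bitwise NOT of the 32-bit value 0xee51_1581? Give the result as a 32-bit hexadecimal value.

0x11aeea7e

Each hex digit d becomes f−d:
  e→1, e→1, 5→a, 1→e, 1→e, 5→a, 8→7, 1→e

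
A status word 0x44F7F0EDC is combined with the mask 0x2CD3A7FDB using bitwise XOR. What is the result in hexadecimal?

0x682457107

XOR each hex digit independently (no carries):
  4^2=6, 4^C=8, F^D=2, 7^3=4, F^A=5, 0^7=7, E^F=1, D^D=0, C^B=7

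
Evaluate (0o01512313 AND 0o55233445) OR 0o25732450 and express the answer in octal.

0o25732451

0o01512313 AND 0o55233445 = 0o01012001.
Then OR with 0o25732450.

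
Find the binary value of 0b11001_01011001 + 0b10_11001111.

0b1110000101000

Add column by column in base 2, right to left:
  1+1 = 0 carry 1
  0+1+1 = 0 carry 1
  0+1+1 = 0 carry 1
  1+1+1 = 1 carry 1
  1+0+1 = 0 carry 1
  0+0+1 = 1
  1+1 = 0 carry 1
  0+1+1 = 0 carry 1
  1+0+1 = 0 carry 1
  0+1+1 = 0 carry 1
  0+0+1 = 1
  1+0 = 1
  1+0 = 1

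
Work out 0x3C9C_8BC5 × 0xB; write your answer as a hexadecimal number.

Multiply each base-16 digit by 11, carrying:
  5×11 = 55 → write 7 carry 3
  C×11+3 = 135 → write 7 carry 8
  B×11+8 = 129 → write 1 carry 8
  8×11+8 = 96 → write 0 carry 6
  C×11+6 = 138 → write A carry 8
  9×11+8 = 107 → write B carry 6
  C×11+6 = 138 → write A carry 8
  3×11+8 = 41 → write 9 carry 2
  remaining carry: 2

0x29ABA0177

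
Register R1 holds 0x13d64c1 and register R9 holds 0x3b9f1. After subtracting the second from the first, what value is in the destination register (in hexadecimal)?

0x139aad0

Subtract column by column in base 16:
  1-1 → 0
  c-f → d (borrow)
  4-9-1 → a (borrow)
  6-b-1 → a (borrow)
  d-3-1 → 9
  3-0 → 3
  1-0 → 1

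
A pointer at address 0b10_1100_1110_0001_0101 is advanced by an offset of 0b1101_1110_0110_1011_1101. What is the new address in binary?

Add column by column in base 2, right to left:
  1+1 = 0 carry 1
  0+0+1 = 1
  1+1 = 0 carry 1
  0+1+1 = 0 carry 1
  1+1+1 = 1 carry 1
  0+1+1 = 0 carry 1
  0+0+1 = 1
  0+1 = 1
  0+0 = 0
  1+1 = 0 carry 1
  1+1+1 = 1 carry 1
  1+0+1 = 0 carry 1
  0+0+1 = 1
  0+1 = 1
  1+1 = 0 carry 1
  1+1+1 = 1 carry 1
  0+1+1 = 0 carry 1
  1+0+1 = 0 carry 1
  0+1+1 = 0 carry 1
  0+1+1 = 0 carry 1
  final carry 1

0b100001011010011010010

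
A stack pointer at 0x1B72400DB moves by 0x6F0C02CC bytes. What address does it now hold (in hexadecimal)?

0x2263003A7

Add column by column in base 16, right to left:
  B+C = 7 carry 1
  D+C+1 = A carry 1
  0+2+1 = 3
  0+0 = 0
  4+C = 0 carry 1
  2+0+1 = 3
  7+F = 6 carry 1
  B+6+1 = 2 carry 1
  1+0+1 = 2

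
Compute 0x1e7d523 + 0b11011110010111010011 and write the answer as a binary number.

0x1e7d523 = 0b1111001111101010100100011 in binary.
Add column by column in base 2, right to left:
  1+1 = 0 carry 1
  1+1+1 = 1 carry 1
  0+0+1 = 1
  0+0 = 0
  0+1 = 1
  1+0 = 1
  0+1 = 1
  0+1 = 1
  1+1 = 0 carry 1
  0+0+1 = 1
  1+1 = 0 carry 1
  0+0+1 = 1
  1+0 = 1
  0+1 = 1
  1+1 = 0 carry 1
  1+1+1 = 1 carry 1
  1+1+1 = 1 carry 1
  1+0+1 = 0 carry 1
  1+1+1 = 1 carry 1
  0+1+1 = 0 carry 1
  0+0+1 = 1
  1+0 = 1
  1+0 = 1
  1+0 = 1
  1+0 = 1

0b1111101011011101011110110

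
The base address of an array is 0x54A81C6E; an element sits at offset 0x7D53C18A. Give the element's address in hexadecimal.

Add column by column in base 16, right to left:
  E+A = 8 carry 1
  6+8+1 = F
  C+1 = D
  1+C = D
  8+3 = B
  A+5 = F
  4+D = 1 carry 1
  5+7+1 = D

0xD1FBDDF8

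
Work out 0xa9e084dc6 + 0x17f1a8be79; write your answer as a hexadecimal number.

0x228fb10c3f

Add column by column in base 16, right to left:
  6+9 = f
  c+7 = 3 carry 1
  d+e+1 = c carry 1
  4+b+1 = 0 carry 1
  8+8+1 = 1 carry 1
  0+a+1 = b
  e+1 = f
  9+f = 8 carry 1
  a+7+1 = 2 carry 1
  0+1+1 = 2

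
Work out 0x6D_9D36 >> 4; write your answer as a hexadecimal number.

Shifting right by 4 bits = 1 hex digit: drop the last 1.

0x6D9D3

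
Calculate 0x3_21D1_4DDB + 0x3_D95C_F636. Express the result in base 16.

0x6FB2E4411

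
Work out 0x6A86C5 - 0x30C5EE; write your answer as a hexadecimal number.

0x39C0D7

Subtract column by column in base 16:
  5-E → 7 (borrow)
  C-E-1 → D (borrow)
  6-5-1 → 0
  8-C → C (borrow)
  A-0-1 → 9
  6-3 → 3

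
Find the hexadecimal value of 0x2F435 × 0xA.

Multiply each base-16 digit by 10, carrying:
  5×10 = 50 → write 2 carry 3
  3×10+3 = 33 → write 1 carry 2
  4×10+2 = 42 → write A carry 2
  F×10+2 = 152 → write 8 carry 9
  2×10+9 = 29 → write D carry 1
  remaining carry: 1

0x1D8A12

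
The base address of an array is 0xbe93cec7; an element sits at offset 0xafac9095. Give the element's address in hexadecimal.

0x16e405f5c

Add column by column in base 16, right to left:
  7+5 = c
  c+9 = 5 carry 1
  e+0+1 = f
  c+9 = 5 carry 1
  3+c+1 = 0 carry 1
  9+a+1 = 4 carry 1
  e+f+1 = e carry 1
  b+a+1 = 6 carry 1
  final carry 1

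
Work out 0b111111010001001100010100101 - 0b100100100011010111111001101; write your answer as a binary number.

0b11010101101110100011011000

Subtract column by column in base 2:
  1-1 → 0
  0-0 → 0
  1-1 → 0
  0-1 → 1 (borrow)
  0-0-1 → 1 (borrow)
  1-0-1 → 0
  0-1 → 1 (borrow)
  1-1-1 → 1 (borrow)
  0-1-1 → 0 (borrow)
  0-1-1 → 0 (borrow)
  0-1-1 → 0 (borrow)
  1-1-1 → 1 (borrow)
  1-0-1 → 0
  0-1 → 1 (borrow)
  0-0-1 → 1 (borrow)
  1-1-1 → 1 (borrow)
  0-1-1 → 0 (borrow)
  0-0-1 → 1 (borrow)
  0-0-1 → 1 (borrow)
  1-0-1 → 0
  0-1 → 1 (borrow)
  1-0-1 → 0
  1-0 → 1
  1-1 → 0
  1-0 → 1
  1-0 → 1
  1-1 → 0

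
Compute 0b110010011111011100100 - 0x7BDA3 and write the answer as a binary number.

0b100011000000101000001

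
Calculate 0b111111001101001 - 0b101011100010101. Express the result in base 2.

0b10011101010100

Subtract column by column in base 2:
  1-1 → 0
  0-0 → 0
  0-1 → 1 (borrow)
  1-0-1 → 0
  0-1 → 1 (borrow)
  1-0-1 → 0
  1-0 → 1
  0-0 → 0
  0-1 → 1 (borrow)
  1-1-1 → 1 (borrow)
  1-1-1 → 1 (borrow)
  1-0-1 → 0
  1-1 → 0
  1-0 → 1
  1-1 → 0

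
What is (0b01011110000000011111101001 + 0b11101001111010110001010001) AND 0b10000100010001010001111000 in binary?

0b100010001010000111000

Add column by column in base 2, right to left:
  1+1 = 0 carry 1
  0+0+1 = 1
  0+0 = 0
  1+0 = 1
  0+1 = 1
  1+0 = 1
  1+1 = 0 carry 1
  1+0+1 = 0 carry 1
  1+0+1 = 0 carry 1
  1+0+1 = 0 carry 1
  1+1+1 = 1 carry 1
  0+1+1 = 0 carry 1
  0+0+1 = 1
  0+1 = 1
  0+0 = 0
  0+1 = 1
  0+1 = 1
  0+1 = 1
  0+1 = 1
  1+0 = 1
  1+0 = 1
  1+1 = 0 carry 1
  1+0+1 = 0 carry 1
  0+1+1 = 0 carry 1
  1+1+1 = 1 carry 1
  0+1+1 = 0 carry 1
  final carry 1
Sum = 0b101000111111011010000111010; now AND with 0b10000100010001010001111000:
  101000111111011010000111010
& 010000100010001010001111000
= 000000100010001010000111000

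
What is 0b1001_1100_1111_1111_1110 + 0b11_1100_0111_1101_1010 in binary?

0b11011001011111011000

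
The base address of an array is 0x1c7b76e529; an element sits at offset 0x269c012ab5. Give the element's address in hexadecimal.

Add column by column in base 16, right to left:
  9+5 = e
  2+b = d
  5+a = f
  e+2 = 0 carry 1
  6+1+1 = 8
  7+0 = 7
  b+c = 7 carry 1
  7+9+1 = 1 carry 1
  c+6+1 = 3 carry 1
  1+2+1 = 4

0x4317780fde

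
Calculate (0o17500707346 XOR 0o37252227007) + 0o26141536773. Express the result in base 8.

0o47114257334

First 0o17500707346 XOR 0o37252227007 = 0o20752520341.
Add column by column in base 8, right to left:
  1+3 = 4
  4+7 = 3 carry 1
  3+7+1 = 3 carry 1
  0+6+1 = 7
  2+3 = 5
  5+5 = 2 carry 1
  2+1+1 = 4
  5+4 = 1 carry 1
  7+1+1 = 1 carry 1
  0+6+1 = 7
  2+2 = 4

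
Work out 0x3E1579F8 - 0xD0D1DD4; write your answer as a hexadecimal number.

Subtract column by column in base 16:
  8-4 → 4
  F-D → 2
  9-D → C (borrow)
  7-1-1 → 5
  5-D → 8 (borrow)
  1-0-1 → 0
  E-D → 1
  3-0 → 3

0x31085C24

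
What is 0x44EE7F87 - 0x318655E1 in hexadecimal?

Subtract column by column in base 16:
  7-1 → 6
  8-E → A (borrow)
  F-5-1 → 9
  7-5 → 2
  E-6 → 8
  E-8 → 6
  4-1 → 3
  4-3 → 1

0x136829A6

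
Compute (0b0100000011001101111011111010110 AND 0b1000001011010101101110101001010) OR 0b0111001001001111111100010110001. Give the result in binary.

0b111001011001111111110111110011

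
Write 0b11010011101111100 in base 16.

0x1A77C

Group the bits into nibbles: 0001 1010 0111 0111 1100 → 1A77C.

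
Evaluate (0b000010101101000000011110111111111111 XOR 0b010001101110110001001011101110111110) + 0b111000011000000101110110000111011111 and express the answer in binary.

0b1001011011011110111001011011000100000

First 0b000010101101000000011110111111111111 XOR 0b010001101110110001001011101110111110 = 0b010011000011110001010101010001000001.
Add column by column in base 2, right to left:
  1+1 = 0 carry 1
  0+1+1 = 0 carry 1
  0+1+1 = 0 carry 1
  0+1+1 = 0 carry 1
  0+1+1 = 0 carry 1
  0+0+1 = 1
  1+1 = 0 carry 1
  0+1+1 = 0 carry 1
  0+1+1 = 0 carry 1
  0+0+1 = 1
  1+0 = 1
  0+0 = 0
  1+0 = 1
  0+1 = 1
  1+1 = 0 carry 1
  0+0+1 = 1
  1+1 = 0 carry 1
  0+1+1 = 0 carry 1
  1+1+1 = 1 carry 1
  0+0+1 = 1
  0+1 = 1
  0+0 = 0
  1+0 = 1
  1+0 = 1
  1+0 = 1
  1+0 = 1
  0+0 = 0
  0+1 = 1
  0+1 = 1
  0+0 = 0
  1+0 = 1
  1+0 = 1
  0+0 = 0
  0+1 = 1
  1+1 = 0 carry 1
  0+1+1 = 0 carry 1
  final carry 1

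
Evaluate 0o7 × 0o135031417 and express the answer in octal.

Multiply each base-8 digit by 7, carrying:
  7×7 = 49 → write 1 carry 6
  1×7+6 = 13 → write 5 carry 1
  4×7+1 = 29 → write 5 carry 3
  1×7+3 = 10 → write 2 carry 1
  3×7+1 = 22 → write 6 carry 2
  0×7+2 = 2 → write 2
  5×7 = 35 → write 3 carry 4
  3×7+4 = 25 → write 1 carry 3
  1×7+3 = 10 → write 2 carry 1
  remaining carry: 1

0o1213262551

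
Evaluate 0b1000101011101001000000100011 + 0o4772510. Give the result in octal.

0b1000101011101001000000100011 = 0o1053510043 in octal.
Add column by column in base 8, right to left:
  3+0 = 3
  4+1 = 5
  0+5 = 5
  0+2 = 2
  1+7 = 0 carry 1
  5+7+1 = 5 carry 1
  3+4+1 = 0 carry 1
  5+0+1 = 6
  0+0 = 0
  1+0 = 1

0o1060502553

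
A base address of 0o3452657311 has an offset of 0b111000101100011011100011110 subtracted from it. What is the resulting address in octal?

0o2545223653

0b111000101100011011100011110 = 0o705433436 in octal.
Subtract column by column in base 8:
  1-6 → 3 (borrow)
  1-3-1 → 5 (borrow)
  3-4-1 → 6 (borrow)
  7-3-1 → 3
  5-3 → 2
  6-4 → 2
  2-5 → 5 (borrow)
  5-0-1 → 4
  4-7 → 5 (borrow)
  3-0-1 → 2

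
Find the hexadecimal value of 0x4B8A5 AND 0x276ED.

AND each hex digit independently (no carries):
  4&2=0, B&7=3, 8&6=0, A&E=A, 5&D=5

0x030A5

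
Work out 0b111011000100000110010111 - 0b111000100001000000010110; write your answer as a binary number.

Subtract column by column in base 2:
  1-0 → 1
  1-1 → 0
  1-1 → 0
  0-0 → 0
  1-1 → 0
  0-0 → 0
  0-0 → 0
  1-0 → 1
  1-0 → 1
  0-0 → 0
  0-0 → 0
  0-0 → 0
  0-1 → 1 (borrow)
  0-0-1 → 1 (borrow)
  1-0-1 → 0
  0-0 → 0
  0-0 → 0
  0-1 → 1 (borrow)
  1-0-1 → 0
  1-0 → 1
  0-0 → 0
  1-1 → 0
  1-1 → 0
  1-1 → 0

0b10100011000110000001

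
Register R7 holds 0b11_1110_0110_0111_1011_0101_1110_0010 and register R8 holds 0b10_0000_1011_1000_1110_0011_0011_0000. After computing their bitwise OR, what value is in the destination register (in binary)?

0b111110111111111111011111110010

OR bit by bit (1 where either bit is 1):
  111110011001111011010111100010
| 100000101110001110001100110000
= 111110111111111111011111110010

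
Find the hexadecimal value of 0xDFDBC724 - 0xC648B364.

0x199313C0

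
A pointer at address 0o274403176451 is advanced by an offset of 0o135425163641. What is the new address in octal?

0o432030362312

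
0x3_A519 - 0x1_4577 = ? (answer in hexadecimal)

0x25FA2

Subtract column by column in base 16:
  9-7 → 2
  1-7 → A (borrow)
  5-5-1 → F (borrow)
  A-4-1 → 5
  3-1 → 2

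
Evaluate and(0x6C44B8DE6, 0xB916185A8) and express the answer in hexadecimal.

AND each hex digit independently (no carries):
  6&B=2, C&9=8, 4&1=0, 4&6=4, B&1=1, 8&8=8, D&5=5, E&A=A, 6&8=0

0x2804185A0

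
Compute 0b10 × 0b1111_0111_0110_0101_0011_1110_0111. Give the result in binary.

Multiply each base-2 digit by 2, carrying:
  1×2 = 2 → write 0 carry 1
  1×2+1 = 3 → write 1 carry 1
  1×2+1 = 3 → write 1 carry 1
  0×2+1 = 1 → write 1
  0×2 = 0 → write 0
  1×2 = 2 → write 0 carry 1
  1×2+1 = 3 → write 1 carry 1
  1×2+1 = 3 → write 1 carry 1
  1×2+1 = 3 → write 1 carry 1
  1×2+1 = 3 → write 1 carry 1
  0×2+1 = 1 → write 1
  0×2 = 0 → write 0
  1×2 = 2 → write 0 carry 1
  0×2+1 = 1 → write 1
  1×2 = 2 → write 0 carry 1
  0×2+1 = 1 → write 1
  0×2 = 0 → write 0
  1×2 = 2 → write 0 carry 1
  1×2+1 = 3 → write 1 carry 1
  0×2+1 = 1 → write 1
  1×2 = 2 → write 0 carry 1
  1×2+1 = 3 → write 1 carry 1
  1×2+1 = 3 → write 1 carry 1
  0×2+1 = 1 → write 1
  1×2 = 2 → write 0 carry 1
  1×2+1 = 3 → write 1 carry 1
  1×2+1 = 3 → write 1 carry 1
  1×2+1 = 3 → write 1 carry 1
  remaining carry: 1

0b11110111011001010011111001110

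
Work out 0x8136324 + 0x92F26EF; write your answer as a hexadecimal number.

0x11428A13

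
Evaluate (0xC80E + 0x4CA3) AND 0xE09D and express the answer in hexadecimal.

Add column by column in base 16, right to left:
  E+3 = 1 carry 1
  0+A+1 = B
  8+C = 4 carry 1
  C+4+1 = 1 carry 1
  final carry 1
Sum = 0x114B1; now AND with 0xE09D:
  1&0=0, 1&E=0, 4&0=0, B&9=9, 1&D=1

0x91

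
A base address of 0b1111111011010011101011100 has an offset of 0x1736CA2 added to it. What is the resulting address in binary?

0x1736CA2 = 0b1011100110110110010100010 in binary.
Add column by column in base 2, right to left:
  0+0 = 0
  0+1 = 1
  1+0 = 1
  1+0 = 1
  1+0 = 1
  0+1 = 1
  1+0 = 1
  0+1 = 1
  1+0 = 1
  1+0 = 1
  1+1 = 0 carry 1
  0+1+1 = 0 carry 1
  0+0+1 = 1
  1+1 = 0 carry 1
  0+1+1 = 0 carry 1
  1+0+1 = 0 carry 1
  1+1+1 = 1 carry 1
  0+1+1 = 0 carry 1
  1+0+1 = 0 carry 1
  1+0+1 = 0 carry 1
  1+1+1 = 1 carry 1
  1+1+1 = 1 carry 1
  1+1+1 = 1 carry 1
  1+0+1 = 0 carry 1
  1+1+1 = 1 carry 1
  final carry 1

0b11011100010001001111111110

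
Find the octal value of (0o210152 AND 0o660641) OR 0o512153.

0o210152 AND 0o660641 = 0o200040.
Then OR with 0o512153.

0o712153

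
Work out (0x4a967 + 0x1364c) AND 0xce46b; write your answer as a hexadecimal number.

0x4c423

Add column by column in base 16, right to left:
  7+c = 3 carry 1
  6+4+1 = b
  9+6 = f
  a+3 = d
  4+1 = 5
Sum = 0x5dfb3; now AND with 0xce46b:
  5&c=4, d&e=c, f&4=4, b&6=2, 3&b=3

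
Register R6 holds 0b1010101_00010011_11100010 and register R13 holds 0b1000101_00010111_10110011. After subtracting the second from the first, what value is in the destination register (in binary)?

0b11111111110000101111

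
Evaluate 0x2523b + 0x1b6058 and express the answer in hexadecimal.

Add column by column in base 16, right to left:
  b+8 = 3 carry 1
  3+5+1 = 9
  2+0 = 2
  5+6 = b
  2+b = d
  0+1 = 1

0x1db293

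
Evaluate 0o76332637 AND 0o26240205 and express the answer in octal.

0o26200205

AND each oct digit independently (no carries):
  7&2=2, 6&6=6, 3&2=2, 3&4=0, 2&0=0, 6&2=2, 3&0=0, 7&5=5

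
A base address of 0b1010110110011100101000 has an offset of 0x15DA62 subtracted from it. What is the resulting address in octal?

0o5306306

0b1010110110011100101000 = 0o12663450 in octal.
0x15DA62 = 0o5355142 in octal.
Subtract column by column in base 8:
  0-2 → 6 (borrow)
  5-4-1 → 0
  4-1 → 3
  3-5 → 6 (borrow)
  6-5-1 → 0
  6-3 → 3
  2-5 → 5 (borrow)
  1-0-1 → 0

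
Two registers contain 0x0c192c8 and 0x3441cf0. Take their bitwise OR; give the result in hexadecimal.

0x3c59ef8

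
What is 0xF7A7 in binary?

Expand each hex digit to 4 bits: F=1111 7=0111 A=1010 7=0111.

0b1111011110100111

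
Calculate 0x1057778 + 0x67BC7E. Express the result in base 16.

Add column by column in base 16, right to left:
  8+E = 6 carry 1
  7+7+1 = F
  7+C = 3 carry 1
  7+B+1 = 3 carry 1
  5+7+1 = D
  0+6 = 6
  1+0 = 1

0x16D33F6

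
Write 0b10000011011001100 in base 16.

Group the bits into nibbles: 0001 0000 0110 1100 1100 → 106cc.

0x106cc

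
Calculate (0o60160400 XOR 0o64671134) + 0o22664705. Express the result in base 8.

0o27576441

First 0o60160400 XOR 0o64671134 = 0o04711534.
Add column by column in base 8, right to left:
  4+5 = 1 carry 1
  3+0+1 = 4
  5+7 = 4 carry 1
  1+4+1 = 6
  1+6 = 7
  7+6 = 5 carry 1
  4+2+1 = 7
  0+2 = 2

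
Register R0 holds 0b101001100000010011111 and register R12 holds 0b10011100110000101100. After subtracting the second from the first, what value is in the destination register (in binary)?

Subtract column by column in base 2:
  1-0 → 1
  1-0 → 1
  1-1 → 0
  1-1 → 0
  1-0 → 1
  0-1 → 1 (borrow)
  0-0-1 → 1 (borrow)
  1-0-1 → 0
  0-0 → 0
  0-0 → 0
  0-1 → 1 (borrow)
  0-1-1 → 0 (borrow)
  0-0-1 → 1 (borrow)
  0-0-1 → 1 (borrow)
  1-1-1 → 1 (borrow)
  1-1-1 → 1 (borrow)
  0-1-1 → 0 (borrow)
  0-0-1 → 1 (borrow)
  1-0-1 → 0
  0-1 → 1 (borrow)
  1-0-1 → 0

0b10101111010001110011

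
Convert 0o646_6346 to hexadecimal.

0x1a6ce6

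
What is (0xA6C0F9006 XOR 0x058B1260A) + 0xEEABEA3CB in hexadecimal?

0x191F7D59D7

First 0xA6C0F9006 XOR 0x058B1260A = 0xA34BEB60C.
Add column by column in base 16, right to left:
  C+B = 7 carry 1
  0+C+1 = D
  6+3 = 9
  B+A = 5 carry 1
  E+E+1 = D carry 1
  B+B+1 = 7 carry 1
  4+A+1 = F
  3+E = 1 carry 1
  A+E+1 = 9 carry 1
  final carry 1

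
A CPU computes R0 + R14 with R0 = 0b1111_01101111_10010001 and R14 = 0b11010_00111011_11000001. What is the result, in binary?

0b1010011010101101010010

Add column by column in base 2, right to left:
  1+1 = 0 carry 1
  0+0+1 = 1
  0+0 = 0
  0+0 = 0
  1+0 = 1
  0+0 = 0
  0+1 = 1
  1+1 = 0 carry 1
  1+1+1 = 1 carry 1
  1+1+1 = 1 carry 1
  1+0+1 = 0 carry 1
  1+1+1 = 1 carry 1
  0+1+1 = 0 carry 1
  1+1+1 = 1 carry 1
  1+0+1 = 0 carry 1
  0+0+1 = 1
  1+0 = 1
  1+1 = 0 carry 1
  1+0+1 = 0 carry 1
  1+1+1 = 1 carry 1
  0+1+1 = 0 carry 1
  final carry 1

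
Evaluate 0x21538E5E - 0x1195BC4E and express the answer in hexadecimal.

Subtract column by column in base 16:
  E-E → 0
  5-4 → 1
  E-C → 2
  8-B → D (borrow)
  3-5-1 → D (borrow)
  5-9-1 → B (borrow)
  1-1-1 → F (borrow)
  2-1-1 → 0

0xFBDD210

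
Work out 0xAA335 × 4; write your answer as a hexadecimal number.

Multiply each base-16 digit by 4, carrying:
  5×4 = 20 → write 4 carry 1
  3×4+1 = 13 → write D
  3×4 = 12 → write C
  A×4 = 40 → write 8 carry 2
  A×4+2 = 42 → write A carry 2
  remaining carry: 2

0x2A8CD4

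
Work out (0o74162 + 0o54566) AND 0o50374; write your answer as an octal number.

0o50350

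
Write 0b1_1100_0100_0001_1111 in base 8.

0o342037

Group the bits in threes: 011 100 010 000 011 111 → 342037.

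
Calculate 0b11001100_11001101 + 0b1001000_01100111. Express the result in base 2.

0b10001010100110100

Add column by column in base 2, right to left:
  1+1 = 0 carry 1
  0+1+1 = 0 carry 1
  1+1+1 = 1 carry 1
  1+0+1 = 0 carry 1
  0+0+1 = 1
  0+1 = 1
  1+1 = 0 carry 1
  1+0+1 = 0 carry 1
  0+0+1 = 1
  0+0 = 0
  1+0 = 1
  1+1 = 0 carry 1
  0+0+1 = 1
  0+0 = 0
  1+1 = 0 carry 1
  1+0+1 = 0 carry 1
  final carry 1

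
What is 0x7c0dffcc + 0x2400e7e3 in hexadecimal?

0xa00ee7af

Add column by column in base 16, right to left:
  c+3 = f
  c+e = a carry 1
  f+7+1 = 7 carry 1
  f+e+1 = e carry 1
  d+0+1 = e
  0+0 = 0
  c+4 = 0 carry 1
  7+2+1 = a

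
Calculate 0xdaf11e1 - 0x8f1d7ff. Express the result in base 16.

0x4bd39e2

Subtract column by column in base 16:
  1-f → 2 (borrow)
  e-f-1 → e (borrow)
  1-7-1 → 9 (borrow)
  1-d-1 → 3 (borrow)
  f-1-1 → d
  a-f → b (borrow)
  d-8-1 → 4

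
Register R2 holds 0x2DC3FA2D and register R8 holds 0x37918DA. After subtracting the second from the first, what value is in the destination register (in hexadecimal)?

0x2A4AE153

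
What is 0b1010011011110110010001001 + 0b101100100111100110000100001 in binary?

0b110111000011011100010101010

Add column by column in base 2, right to left:
  1+1 = 0 carry 1
  0+0+1 = 1
  0+0 = 0
  1+0 = 1
  0+0 = 0
  0+1 = 1
  0+0 = 0
  1+0 = 1
  0+0 = 0
  0+0 = 0
  1+1 = 0 carry 1
  1+1+1 = 1 carry 1
  0+0+1 = 1
  1+0 = 1
  1+1 = 0 carry 1
  1+1+1 = 1 carry 1
  1+1+1 = 1 carry 1
  0+1+1 = 0 carry 1
  1+0+1 = 0 carry 1
  1+0+1 = 0 carry 1
  0+1+1 = 0 carry 1
  0+0+1 = 1
  1+0 = 1
  0+1 = 1
  1+1 = 0 carry 1
  0+0+1 = 1
  0+1 = 1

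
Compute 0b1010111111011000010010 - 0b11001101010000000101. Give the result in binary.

Subtract column by column in base 2:
  0-1 → 1 (borrow)
  1-0-1 → 0
  0-1 → 1 (borrow)
  0-0-1 → 1 (borrow)
  1-0-1 → 0
  0-0 → 0
  0-0 → 0
  0-0 → 0
  0-0 → 0
  1-0 → 1
  1-1 → 0
  0-0 → 0
  1-1 → 0
  1-0 → 1
  1-1 → 0
  1-1 → 0
  1-0 → 1
  1-0 → 1
  0-1 → 1 (borrow)
  1-1-1 → 1 (borrow)
  0-0-1 → 1 (borrow)
  1-0-1 → 0

0b111110010001000001101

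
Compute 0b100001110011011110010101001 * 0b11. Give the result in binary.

0b1100101011010011010111111011

Multiply each base-2 digit by 3, carrying:
  1×3 = 3 → write 1 carry 1
  0×3+1 = 1 → write 1
  0×3 = 0 → write 0
  1×3 = 3 → write 1 carry 1
  0×3+1 = 1 → write 1
  1×3 = 3 → write 1 carry 1
  0×3+1 = 1 → write 1
  1×3 = 3 → write 1 carry 1
  0×3+1 = 1 → write 1
  0×3 = 0 → write 0
  1×3 = 3 → write 1 carry 1
  1×3+1 = 4 → write 0 carry 2
  1×3+2 = 5 → write 1 carry 2
  1×3+2 = 5 → write 1 carry 2
  0×3+2 = 2 → write 0 carry 1
  1×3+1 = 4 → write 0 carry 2
  1×3+2 = 5 → write 1 carry 2
  0×3+2 = 2 → write 0 carry 1
  0×3+1 = 1 → write 1
  1×3 = 3 → write 1 carry 1
  1×3+1 = 4 → write 0 carry 2
  1×3+2 = 5 → write 1 carry 2
  0×3+2 = 2 → write 0 carry 1
  0×3+1 = 1 → write 1
  0×3 = 0 → write 0
  0×3 = 0 → write 0
  1×3 = 3 → write 1 carry 1
  remaining carry: 1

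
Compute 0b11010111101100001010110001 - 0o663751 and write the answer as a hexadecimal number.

0b11010111101100001010110001 = 0x35EC2B1 in hexadecimal.
0o663751 = 0x367E9 in hexadecimal.
Subtract column by column in base 16:
  1-9 → 8 (borrow)
  B-E-1 → C (borrow)
  2-7-1 → A (borrow)
  C-6-1 → 5
  E-3 → B
  5-0 → 5
  3-0 → 3

0x35B5AC8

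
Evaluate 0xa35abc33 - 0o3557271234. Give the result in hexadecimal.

0x859d4997

0o3557271234 = 0x1dbd729c in hexadecimal.
Subtract column by column in base 16:
  3-c → 7 (borrow)
  3-9-1 → 9 (borrow)
  c-2-1 → 9
  b-7 → 4
  a-d → d (borrow)
  5-b-1 → 9 (borrow)
  3-d-1 → 5 (borrow)
  a-1-1 → 8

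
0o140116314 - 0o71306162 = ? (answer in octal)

0o46610132

Subtract column by column in base 8:
  4-2 → 2
  1-6 → 3 (borrow)
  3-1-1 → 1
  6-6 → 0
  1-0 → 1
  1-3 → 6 (borrow)
  0-1-1 → 6 (borrow)
  4-7-1 → 4 (borrow)
  1-0-1 → 0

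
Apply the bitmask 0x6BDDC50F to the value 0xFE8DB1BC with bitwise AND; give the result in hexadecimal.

0x6A8D810C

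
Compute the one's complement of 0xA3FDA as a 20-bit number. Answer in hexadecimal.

0x5C025

Each hex digit d becomes F−d:
  A→5, 3→C, F→0, D→2, A→5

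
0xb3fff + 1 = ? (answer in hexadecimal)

0xb4000

The trailing 3 digits are F (max in base 16), so adding 1 cascades: they roll to 0 and the next digit up increments.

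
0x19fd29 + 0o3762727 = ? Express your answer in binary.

0x19fd29 = 0b110011111110100101001 in binary.
0o3762727 = 0b11111110010111010111 in binary.
Add column by column in base 2, right to left:
  1+1 = 0 carry 1
  0+1+1 = 0 carry 1
  0+1+1 = 0 carry 1
  1+0+1 = 0 carry 1
  0+1+1 = 0 carry 1
  1+0+1 = 0 carry 1
  0+1+1 = 0 carry 1
  0+1+1 = 0 carry 1
  1+1+1 = 1 carry 1
  0+0+1 = 1
  1+1 = 0 carry 1
  1+0+1 = 0 carry 1
  1+0+1 = 0 carry 1
  1+1+1 = 1 carry 1
  1+1+1 = 1 carry 1
  1+1+1 = 1 carry 1
  1+1+1 = 1 carry 1
  0+1+1 = 0 carry 1
  0+1+1 = 0 carry 1
  1+1+1 = 1 carry 1
  1+0+1 = 0 carry 1
  final carry 1

0b1010011110001100000000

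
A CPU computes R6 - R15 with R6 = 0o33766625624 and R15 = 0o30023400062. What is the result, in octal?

Subtract column by column in base 8:
  4-2 → 2
  2-6 → 4 (borrow)
  6-0-1 → 5
  5-0 → 5
  2-0 → 2
  6-4 → 2
  6-3 → 3
  6-2 → 4
  7-0 → 7
  3-0 → 3
  3-3 → 0

0o3743225542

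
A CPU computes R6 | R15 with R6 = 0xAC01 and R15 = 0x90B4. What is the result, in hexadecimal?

0xBCB5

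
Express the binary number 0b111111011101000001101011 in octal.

0o77350153

Group the bits in threes: 111 111 011 101 000 001 101 011 → 77350153.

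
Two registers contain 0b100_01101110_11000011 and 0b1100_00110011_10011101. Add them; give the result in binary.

Add column by column in base 2, right to left:
  1+1 = 0 carry 1
  1+0+1 = 0 carry 1
  0+1+1 = 0 carry 1
  0+1+1 = 0 carry 1
  0+1+1 = 0 carry 1
  0+0+1 = 1
  1+0 = 1
  1+1 = 0 carry 1
  0+1+1 = 0 carry 1
  1+1+1 = 1 carry 1
  1+0+1 = 0 carry 1
  1+0+1 = 0 carry 1
  0+1+1 = 0 carry 1
  1+1+1 = 1 carry 1
  1+0+1 = 0 carry 1
  0+0+1 = 1
  0+0 = 0
  0+0 = 0
  1+1 = 0 carry 1
  0+1+1 = 0 carry 1
  final carry 1

0b100001010001001100000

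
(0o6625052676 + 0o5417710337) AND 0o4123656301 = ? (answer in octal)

Add column by column in base 8, right to left:
  6+7 = 5 carry 1
  7+3+1 = 3 carry 1
  6+3+1 = 2 carry 1
  2+0+1 = 3
  5+1 = 6
  0+7 = 7
  5+7 = 4 carry 1
  2+1+1 = 4
  6+4 = 2 carry 1
  6+5+1 = 4 carry 1
  final carry 1
Sum = 0o14244763235; now AND with 0o4123656301:
  1&0=0, 4&4=4, 2&1=0, 4&2=0, 4&3=0, 7&6=6, 6&5=4, 3&6=2, 2&3=2, 3&0=0, 5&1=1

0o4000642201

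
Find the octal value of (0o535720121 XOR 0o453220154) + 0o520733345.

First 0o535720121 XOR 0o453220154 = 0o166500075.
Add column by column in base 8, right to left:
  5+5 = 2 carry 1
  7+4+1 = 4 carry 1
  0+3+1 = 4
  0+3 = 3
  0+3 = 3
  5+7 = 4 carry 1
  6+0+1 = 7
  6+2 = 0 carry 1
  1+5+1 = 7

0o707433442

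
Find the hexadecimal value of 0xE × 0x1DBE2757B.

0x1A06626CBA

Multiply each base-16 digit by 14, carrying:
  B×14 = 154 → write A carry 9
  7×14+9 = 107 → write B carry 6
  5×14+6 = 76 → write C carry 4
  7×14+4 = 102 → write 6 carry 6
  2×14+6 = 34 → write 2 carry 2
  E×14+2 = 198 → write 6 carry 12
  B×14+12 = 166 → write 6 carry 10
  D×14+10 = 192 → write 0 carry 12
  1×14+12 = 26 → write A carry 1
  remaining carry: 1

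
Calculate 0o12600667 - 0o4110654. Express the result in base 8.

Subtract column by column in base 8:
  7-4 → 3
  6-5 → 1
  6-6 → 0
  0-0 → 0
  0-1 → 7 (borrow)
  6-1-1 → 4
  2-4 → 6 (borrow)
  1-0-1 → 0

0o6470013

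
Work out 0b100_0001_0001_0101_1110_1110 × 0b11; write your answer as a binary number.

Multiply each base-2 digit by 3, carrying:
  0×3 = 0 → write 0
  1×3 = 3 → write 1 carry 1
  1×3+1 = 4 → write 0 carry 2
  1×3+2 = 5 → write 1 carry 2
  0×3+2 = 2 → write 0 carry 1
  1×3+1 = 4 → write 0 carry 2
  1×3+2 = 5 → write 1 carry 2
  1×3+2 = 5 → write 1 carry 2
  1×3+2 = 5 → write 1 carry 2
  0×3+2 = 2 → write 0 carry 1
  1×3+1 = 4 → write 0 carry 2
  0×3+2 = 2 → write 0 carry 1
  1×3+1 = 4 → write 0 carry 2
  0×3+2 = 2 → write 0 carry 1
  0×3+1 = 1 → write 1
  0×3 = 0 → write 0
  1×3 = 3 → write 1 carry 1
  0×3+1 = 1 → write 1
  0×3 = 0 → write 0
  0×3 = 0 → write 0
  0×3 = 0 → write 0
  0×3 = 0 → write 0
  1×3 = 3 → write 1 carry 1
  remaining carry: 1

0b110000110100000111001010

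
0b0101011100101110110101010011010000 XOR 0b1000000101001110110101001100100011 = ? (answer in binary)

XOR bit by bit (1 where the bits differ):
  0101011100101110110101010011010000
^ 1000000101001110110101001100100011
= 1101011001100000000000011111110011

0b1101011001100000000000011111110011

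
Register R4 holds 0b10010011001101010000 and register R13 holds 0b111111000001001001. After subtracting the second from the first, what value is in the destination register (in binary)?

0b1010100001100000111

Subtract column by column in base 2:
  0-1 → 1 (borrow)
  0-0-1 → 1 (borrow)
  0-0-1 → 1 (borrow)
  0-1-1 → 0 (borrow)
  1-0-1 → 0
  0-0 → 0
  1-1 → 0
  0-0 → 0
  1-0 → 1
  1-0 → 1
  0-0 → 0
  0-0 → 0
  1-1 → 0
  1-1 → 0
  0-1 → 1 (borrow)
  0-1-1 → 0 (borrow)
  1-1-1 → 1 (borrow)
  0-1-1 → 0 (borrow)
  0-0-1 → 1 (borrow)
  1-0-1 → 0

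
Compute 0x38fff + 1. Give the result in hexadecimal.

The trailing 3 digits are F (max in base 16), so adding 1 cascades: they roll to 0 and the next digit up increments.

0x39000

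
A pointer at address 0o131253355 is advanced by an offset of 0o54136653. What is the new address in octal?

0o205412230

Add column by column in base 8, right to left:
  5+3 = 0 carry 1
  5+5+1 = 3 carry 1
  3+6+1 = 2 carry 1
  3+6+1 = 2 carry 1
  5+3+1 = 1 carry 1
  2+1+1 = 4
  1+4 = 5
  3+5 = 0 carry 1
  1+0+1 = 2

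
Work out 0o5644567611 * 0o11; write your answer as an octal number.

Multiply each base-8 digit by 9, carrying:
  1×9 = 9 → write 1 carry 1
  1×9+1 = 10 → write 2 carry 1
  6×9+1 = 55 → write 7 carry 6
  7×9+6 = 69 → write 5 carry 8
  6×9+8 = 62 → write 6 carry 7
  5×9+7 = 52 → write 4 carry 6
  4×9+6 = 42 → write 2 carry 5
  4×9+5 = 41 → write 1 carry 5
  6×9+5 = 59 → write 3 carry 7
  5×9+7 = 52 → write 4 carry 6
  remaining carry: 6

0o64312465721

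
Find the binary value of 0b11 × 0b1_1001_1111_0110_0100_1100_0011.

Multiply each base-2 digit by 3, carrying:
  1×3 = 3 → write 1 carry 1
  1×3+1 = 4 → write 0 carry 2
  0×3+2 = 2 → write 0 carry 1
  0×3+1 = 1 → write 1
  0×3 = 0 → write 0
  0×3 = 0 → write 0
  1×3 = 3 → write 1 carry 1
  1×3+1 = 4 → write 0 carry 2
  0×3+2 = 2 → write 0 carry 1
  0×3+1 = 1 → write 1
  1×3 = 3 → write 1 carry 1
  0×3+1 = 1 → write 1
  0×3 = 0 → write 0
  1×3 = 3 → write 1 carry 1
  1×3+1 = 4 → write 0 carry 2
  0×3+2 = 2 → write 0 carry 1
  1×3+1 = 4 → write 0 carry 2
  1×3+2 = 5 → write 1 carry 2
  1×3+2 = 5 → write 1 carry 2
  1×3+2 = 5 → write 1 carry 2
  1×3+2 = 5 → write 1 carry 2
  0×3+2 = 2 → write 0 carry 1
  0×3+1 = 1 → write 1
  1×3 = 3 → write 1 carry 1
  1×3+1 = 4 → write 0 carry 2
  remaining carry: 10

0b100110111100010111001001001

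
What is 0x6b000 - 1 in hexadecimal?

0x6afff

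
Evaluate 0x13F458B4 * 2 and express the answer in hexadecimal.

0x27E8B168

Multiply each base-16 digit by 2, carrying:
  4×2 = 8 → write 8
  B×2 = 22 → write 6 carry 1
  8×2+1 = 17 → write 1 carry 1
  5×2+1 = 11 → write B
  4×2 = 8 → write 8
  F×2 = 30 → write E carry 1
  3×2+1 = 7 → write 7
  1×2 = 2 → write 2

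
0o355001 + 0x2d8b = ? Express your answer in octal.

0o403614

0x2d8b = 0o26613 in octal.
Add column by column in base 8, right to left:
  1+3 = 4
  0+1 = 1
  0+6 = 6
  5+6 = 3 carry 1
  5+2+1 = 0 carry 1
  3+0+1 = 4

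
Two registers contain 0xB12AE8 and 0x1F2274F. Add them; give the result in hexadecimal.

0x2A35237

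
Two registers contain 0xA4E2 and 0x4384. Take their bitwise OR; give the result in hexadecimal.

OR each hex digit independently (no carries):
  A|4=E, 4|3=7, E|8=E, 2|4=6

0xE7E6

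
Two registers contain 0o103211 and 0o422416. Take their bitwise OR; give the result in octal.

0o523617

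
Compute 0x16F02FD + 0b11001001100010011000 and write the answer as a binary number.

0x16F02FD = 0b1011011110000001011111101 in binary.
Add column by column in base 2, right to left:
  1+0 = 1
  0+0 = 0
  1+0 = 1
  1+1 = 0 carry 1
  1+1+1 = 1 carry 1
  1+0+1 = 0 carry 1
  1+0+1 = 0 carry 1
  1+1+1 = 1 carry 1
  0+0+1 = 1
  1+0 = 1
  0+0 = 0
  0+1 = 1
  0+1 = 1
  0+0 = 0
  0+0 = 0
  0+1 = 1
  1+0 = 1
  1+0 = 1
  1+1 = 0 carry 1
  1+1+1 = 1 carry 1
  0+0+1 = 1
  1+0 = 1
  1+0 = 1
  0+0 = 0
  1+0 = 1

0b1011110111001101110010101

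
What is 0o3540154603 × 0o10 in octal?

0o35401546030

Multiply each base-8 digit by 8, carrying:
  3×8 = 24 → write 0 carry 3
  0×8+3 = 3 → write 3
  6×8 = 48 → write 0 carry 6
  4×8+6 = 38 → write 6 carry 4
  5×8+4 = 44 → write 4 carry 5
  1×8+5 = 13 → write 5 carry 1
  0×8+1 = 1 → write 1
  4×8 = 32 → write 0 carry 4
  5×8+4 = 44 → write 4 carry 5
  3×8+5 = 29 → write 5 carry 3
  remaining carry: 3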